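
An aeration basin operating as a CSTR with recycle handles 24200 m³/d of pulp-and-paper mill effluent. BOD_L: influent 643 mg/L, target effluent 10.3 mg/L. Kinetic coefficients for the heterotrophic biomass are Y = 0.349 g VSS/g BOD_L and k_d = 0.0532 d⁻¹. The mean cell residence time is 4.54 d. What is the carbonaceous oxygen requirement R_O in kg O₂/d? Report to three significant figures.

Correct the yield for decay: Y_obs = Y/(1 + k_d θ_c) = 0.349 / (1 + 0.0532 × 4.54) = 0.349 / 1.242 = 0.2811.
Substrate removed = Q·(S₀ − S) = 24200 m³/d × (643 − 10.3) g/m³ = 1.53×10^7 g/d = 15311 kg/d.
P_X = Y_obs·Q·(S₀ − S) = 0.2811 × 15311 = 4304 kg VSS/d.
R_O = Q·ΔS − 1.42 P_X = 15311 − 6112 = 9200 kg O₂/d.

R_O ≈ 9200 kg O₂/d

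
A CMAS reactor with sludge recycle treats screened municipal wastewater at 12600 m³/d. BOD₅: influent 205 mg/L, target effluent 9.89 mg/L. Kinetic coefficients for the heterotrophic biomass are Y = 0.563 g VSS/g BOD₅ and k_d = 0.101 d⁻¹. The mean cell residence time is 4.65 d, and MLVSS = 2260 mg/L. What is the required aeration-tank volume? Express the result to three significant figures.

Rearranging the biomass balance for a CMAS with decay, V = Y·Q·ΔS·θ_c / [X·(1+k_d θ_c)] = 0.563 × 12600 × (205 − 9.89) × 4.65 / [2260 × (1 + 0.101 × 4.65)] = 6.44×10^6 / 3321 = 1938 m³.

V ≈ 1940 m³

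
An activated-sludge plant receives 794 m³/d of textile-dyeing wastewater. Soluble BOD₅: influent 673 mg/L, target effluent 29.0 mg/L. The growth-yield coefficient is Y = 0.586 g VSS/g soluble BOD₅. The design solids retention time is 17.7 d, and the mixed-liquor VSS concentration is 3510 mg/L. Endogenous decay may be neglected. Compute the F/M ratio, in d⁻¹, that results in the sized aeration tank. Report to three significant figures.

Biomass mass balance (decay neglected): V·X = Y·Q·(S₀ − S)·θ_c, so V = 0.586 × 794 × (673 − 29.0) × 17.7 / 3510 = 1511 m³.
F/M = applied load / biomass = Q·S₀/(V·X) = 794 × 673 / (1511 × 3510) = 0.1008 d⁻¹.

F/M ≈ 0.101 d⁻¹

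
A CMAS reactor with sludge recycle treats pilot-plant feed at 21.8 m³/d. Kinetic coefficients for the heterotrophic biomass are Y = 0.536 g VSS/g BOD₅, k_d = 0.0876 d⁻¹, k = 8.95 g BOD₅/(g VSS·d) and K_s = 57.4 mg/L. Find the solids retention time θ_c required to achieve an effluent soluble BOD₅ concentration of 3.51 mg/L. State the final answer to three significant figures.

θ_c ≈ 5.30 d

At the target effluent, Y k S/(K_s+S) = 0.536×8.95×3.51/60.91 = 0.2764 d⁻¹.
Then 1/θ_c = μ − k_d = 0.2764 − 0.0876 = 0.1888 d⁻¹, giving θ_c = 5.295 d.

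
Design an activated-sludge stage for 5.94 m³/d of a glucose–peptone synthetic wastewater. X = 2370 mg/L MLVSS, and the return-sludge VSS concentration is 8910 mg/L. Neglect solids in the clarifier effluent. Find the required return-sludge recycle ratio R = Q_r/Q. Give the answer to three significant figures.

Solids balance on the clarifier gives (1+R)X = R·X_r, so R = X/(X_r − X) = 2370 / (8910 − 2370) = 0.3624.

R ≈ 0.362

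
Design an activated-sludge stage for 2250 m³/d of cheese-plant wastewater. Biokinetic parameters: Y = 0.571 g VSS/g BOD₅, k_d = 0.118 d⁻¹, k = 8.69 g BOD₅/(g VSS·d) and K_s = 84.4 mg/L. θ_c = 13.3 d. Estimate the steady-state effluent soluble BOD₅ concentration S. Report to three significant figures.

S ≈ 3.42 mg/L

Effluent substrate depends only on kinetics and SRT: S = K_s(1 + k_d θ_c) / [θ_c(Yk − k_d) − 1] = 84.4 × (1 + 0.118 × 13.3) / [13.3 × (0.571 × 8.69 − 0.118) − 1] = 216.9 / 63.43 = 3.419 mg/L.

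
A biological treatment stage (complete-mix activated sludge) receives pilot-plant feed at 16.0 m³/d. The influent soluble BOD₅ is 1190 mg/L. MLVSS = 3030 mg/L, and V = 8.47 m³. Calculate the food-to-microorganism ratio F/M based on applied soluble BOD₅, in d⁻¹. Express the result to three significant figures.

F/M ≈ 0.742 d⁻¹

F/M = applied load / biomass = Q·S₀/(V·X) = 16.0 × 1190 / (8.470 × 3030) = 0.7419 d⁻¹.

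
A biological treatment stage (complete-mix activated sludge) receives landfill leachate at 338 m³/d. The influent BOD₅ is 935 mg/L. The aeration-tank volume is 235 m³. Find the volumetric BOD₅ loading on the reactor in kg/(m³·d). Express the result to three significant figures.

L_v ≈ 1.34 kg BOD₅/(m³·d)

Applied BOD₅ load per unit volume = Q·S₀/V = (338 × 935/1000)/235.0 = 1.345 kg BOD₅·m⁻³·d⁻¹.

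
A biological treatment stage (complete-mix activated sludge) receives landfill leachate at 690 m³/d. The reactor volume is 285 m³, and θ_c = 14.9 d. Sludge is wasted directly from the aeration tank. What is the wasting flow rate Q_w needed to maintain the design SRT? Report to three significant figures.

Wasting from the aeration tank: Q_w = V / θ_c = 285.0 / 14.9 = 19.13 m³/d.

Q_w ≈ 19.1 m³/d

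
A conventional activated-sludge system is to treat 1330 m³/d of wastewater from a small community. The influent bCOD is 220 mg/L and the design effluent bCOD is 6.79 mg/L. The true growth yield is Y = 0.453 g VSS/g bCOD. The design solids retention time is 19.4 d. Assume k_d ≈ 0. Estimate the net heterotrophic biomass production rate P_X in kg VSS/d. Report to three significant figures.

Since k_d ≈ 0, Y_obs = Y = 0.453 g VSS/g bCOD.
Substrate removed = Q·(S₀ − S) = 1330 m³/d × (220 − 6.79) g/m³ = 2.84×10^5 g/d = 283.6 kg/d.
Net biomass production P_X = Y_obs × Q·(S₀ − S) = 0.4530 × 283.6 = 128.5 kg VSS/d.

P_X ≈ 128 kg VSS/d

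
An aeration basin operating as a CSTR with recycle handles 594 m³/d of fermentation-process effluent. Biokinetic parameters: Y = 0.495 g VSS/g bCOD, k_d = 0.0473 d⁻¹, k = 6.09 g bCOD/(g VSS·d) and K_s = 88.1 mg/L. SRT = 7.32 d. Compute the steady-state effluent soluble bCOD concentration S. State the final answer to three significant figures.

From the Monod/SRT balance for a CMAS, S = K_s·(1+k_d θ_c)/[θ_c·(Y k − k_d) − 1] = 88.1 × (1 + 0.0473 × 7.32) / [7.32 × (0.495 × 6.09 − 0.0473) − 1] = 118.6 / 20.72 = 5.724 mg/L.

S ≈ 5.72 mg/L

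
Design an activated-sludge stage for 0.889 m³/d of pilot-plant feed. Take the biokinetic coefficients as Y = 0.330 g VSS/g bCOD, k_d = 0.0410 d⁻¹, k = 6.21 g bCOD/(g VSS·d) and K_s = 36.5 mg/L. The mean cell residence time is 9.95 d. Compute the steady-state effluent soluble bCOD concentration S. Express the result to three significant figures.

Effluent substrate depends only on kinetics and SRT: S = K_s(1 + k_d θ_c) / [θ_c(Yk − k_d) − 1] = 36.5 × (1 + 0.0410 × 9.95) / [9.95 × (0.330 × 6.21 − 0.0410) − 1] = 51.39 / 18.98 = 2.707 mg/L.

S ≈ 2.71 mg/L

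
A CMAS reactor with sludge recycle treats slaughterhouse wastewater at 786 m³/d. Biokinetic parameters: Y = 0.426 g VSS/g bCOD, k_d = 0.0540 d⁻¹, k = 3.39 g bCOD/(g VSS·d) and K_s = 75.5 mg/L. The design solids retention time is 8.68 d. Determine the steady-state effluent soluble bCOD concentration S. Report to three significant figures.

S ≈ 10.0 mg/L

From the Monod/SRT balance for a CMAS, S = K_s·(1+k_d θ_c)/[θ_c·(Y k − k_d) − 1] = 75.5 × (1 + 0.0540 × 8.68) / [8.68 × (0.426 × 3.39 − 0.0540) − 1] = 110.9 / 11.07 = 10.02 mg/L.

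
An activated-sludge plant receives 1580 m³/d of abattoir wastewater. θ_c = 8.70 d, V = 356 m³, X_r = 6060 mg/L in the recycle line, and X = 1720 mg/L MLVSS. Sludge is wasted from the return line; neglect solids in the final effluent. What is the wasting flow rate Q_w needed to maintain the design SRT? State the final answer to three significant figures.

Q_w ≈ 11.6 m³/d

Wasting from the return line (neglecting effluent solids): Q_w = V·X / (θ_c·X_r) = 356.0 × 1720 / (8.70 × 6060) = 11.61 m³/d.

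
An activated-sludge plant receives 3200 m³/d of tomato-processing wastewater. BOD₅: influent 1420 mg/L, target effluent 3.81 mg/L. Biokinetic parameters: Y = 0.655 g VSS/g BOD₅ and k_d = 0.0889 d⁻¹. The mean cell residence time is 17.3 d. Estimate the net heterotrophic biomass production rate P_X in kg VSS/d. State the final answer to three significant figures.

P_X ≈ 1170 kg VSS/d

Observed yield with endogenous decay: Y_obs = Y / (1 + k_d·θ_c) = 0.655 / (1 + 0.0889 × 17.3) = 0.655 / 2.538 = 0.2581 g VSS/g BOD₅.
Q·(S₀ − S) = 3200 × (1420 − 3.81) × 10⁻³ = 4532 kg/d removed.
So the net sludge growth is P_X = 0.2581 × 4532 = 1170 kg VSS/d.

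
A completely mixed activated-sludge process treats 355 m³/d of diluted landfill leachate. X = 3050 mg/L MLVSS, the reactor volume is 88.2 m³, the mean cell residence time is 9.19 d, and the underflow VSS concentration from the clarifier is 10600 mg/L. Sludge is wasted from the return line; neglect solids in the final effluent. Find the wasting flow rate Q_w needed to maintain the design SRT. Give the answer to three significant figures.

θ_c = V·X/(Q_w·X_r) when wasting from the recycle, so Q_w = V·X/(θ_c·X_r) = 88.20 × 3050 / (9.19 × 10600) = 2.762 m³/d.

Q_w ≈ 2.76 m³/d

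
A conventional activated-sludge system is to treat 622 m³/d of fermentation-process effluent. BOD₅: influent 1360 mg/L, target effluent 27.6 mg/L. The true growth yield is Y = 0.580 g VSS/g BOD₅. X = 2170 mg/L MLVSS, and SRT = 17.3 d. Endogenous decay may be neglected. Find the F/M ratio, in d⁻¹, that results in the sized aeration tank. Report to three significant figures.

V·X = Y·Q·ΔS·θ_c gives V = 0.580 × 622 × (1360 − 27.6) × 17.3 / 2170 = 3832 m³.
F/M = applied load / biomass = Q·S₀/(V·X) = 622 × 1360 / (3832 × 2170) = 0.1017 d⁻¹.

F/M ≈ 0.102 d⁻¹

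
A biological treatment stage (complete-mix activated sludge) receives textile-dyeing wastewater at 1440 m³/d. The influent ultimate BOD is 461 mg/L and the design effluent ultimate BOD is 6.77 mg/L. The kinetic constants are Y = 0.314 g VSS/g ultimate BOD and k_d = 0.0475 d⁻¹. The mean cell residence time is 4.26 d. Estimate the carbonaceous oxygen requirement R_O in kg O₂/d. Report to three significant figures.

R_O ≈ 412 kg O₂/d

The observed yield is Y_obs = Y/(1 + k_d·θ_c) = 0.314 / (1 + 0.0475 × 4.26) = 0.314 / 1.202 = 0.2612 g VSS per g ultimate BOD removed.
Mass of ultimate BOD removed per day: Q(S₀ − S) = 1440 × 454.2 g/m³ = 654.1 kg/d.
P_X = Y_obs·Q·(S₀ − S) = 0.2612 × 654.1 = 170.8 kg VSS/d.
R_O = Q·ΔS − 1.42 P_X = 654.1 − 242.6 = 411.5 kg O₂/d.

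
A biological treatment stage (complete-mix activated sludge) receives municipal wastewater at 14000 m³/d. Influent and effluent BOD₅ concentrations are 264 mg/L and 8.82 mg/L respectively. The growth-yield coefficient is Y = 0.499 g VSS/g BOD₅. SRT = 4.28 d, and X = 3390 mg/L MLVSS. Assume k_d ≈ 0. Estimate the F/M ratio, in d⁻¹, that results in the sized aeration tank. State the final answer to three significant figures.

V·X = Y·Q·ΔS·θ_c gives V = 0.499 × 14000 × (264 − 8.82) × 4.28 / 3390 = 2251 m³.
F/M = Q·S₀ / (V·X) = 14000 × 264 / (2251 × 3390) = 0.4844 g BOD₅·(g VSS·d)⁻¹.

F/M ≈ 0.484 d⁻¹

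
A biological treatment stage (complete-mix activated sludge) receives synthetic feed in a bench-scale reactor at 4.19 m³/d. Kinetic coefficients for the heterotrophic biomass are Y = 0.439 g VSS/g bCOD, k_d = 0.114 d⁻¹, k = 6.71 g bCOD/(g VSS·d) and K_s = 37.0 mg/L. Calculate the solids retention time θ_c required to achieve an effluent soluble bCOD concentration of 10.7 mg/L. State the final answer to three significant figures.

θ_c ≈ 1.83 d

Specific growth rate at S = 10.7 mg/L: μ = YkS/(K_s+S) = 0.439·6.71·10.7/(37.0+10.7) = 0.6608 d⁻¹.
1/θ_c = 0.6608 − 0.114 = 0.5468 d⁻¹, so θ_c = 1.829 d.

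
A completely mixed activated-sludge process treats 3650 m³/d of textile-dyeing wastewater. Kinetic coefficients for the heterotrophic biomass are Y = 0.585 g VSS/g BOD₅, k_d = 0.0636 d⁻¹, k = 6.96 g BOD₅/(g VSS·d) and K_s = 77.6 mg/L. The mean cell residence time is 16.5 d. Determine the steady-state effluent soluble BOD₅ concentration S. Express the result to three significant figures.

Effluent substrate depends only on kinetics and SRT: S = K_s(1 + k_d θ_c) / [θ_c(Yk − k_d) − 1] = 77.6 × (1 + 0.0636 × 16.5) / [16.5 × (0.585 × 6.96 − 0.0636) − 1] = 159.0 / 65.13 = 2.442 mg/L.

S ≈ 2.44 mg/L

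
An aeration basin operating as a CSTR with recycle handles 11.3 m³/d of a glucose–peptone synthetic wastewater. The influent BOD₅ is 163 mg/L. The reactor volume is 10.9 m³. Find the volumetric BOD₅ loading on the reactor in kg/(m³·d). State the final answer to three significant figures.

L_v ≈ 0.169 kg BOD₅/(m³·d)

Volumetric loading L_v = Q·S₀ / V = 11.3 × 163 g/m³ / 10.90 m³ = 169.0 g/(m³·d) = 0.1690 kg BOD₅/(m³·d).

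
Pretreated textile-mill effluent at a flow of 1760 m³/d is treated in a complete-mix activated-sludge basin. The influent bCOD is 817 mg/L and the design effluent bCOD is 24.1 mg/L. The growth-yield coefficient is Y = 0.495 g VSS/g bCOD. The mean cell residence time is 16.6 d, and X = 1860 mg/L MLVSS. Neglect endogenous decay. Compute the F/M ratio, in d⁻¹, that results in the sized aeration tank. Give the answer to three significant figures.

F/M ≈ 0.125 d⁻¹

V·X = Y·Q·ΔS·θ_c gives V = 0.495 × 1760 × (817 − 24.1) × 16.6 / 1860 = 6165 m³.
F/M = applied load / biomass = Q·S₀/(V·X) = 1760 × 817 / (6165 × 1860) = 0.1254 d⁻¹.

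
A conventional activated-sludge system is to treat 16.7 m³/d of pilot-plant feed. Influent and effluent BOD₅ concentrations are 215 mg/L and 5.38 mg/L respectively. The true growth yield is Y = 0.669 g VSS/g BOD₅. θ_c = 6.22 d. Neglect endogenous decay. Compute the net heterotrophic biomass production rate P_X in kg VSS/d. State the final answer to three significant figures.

Since k_d ≈ 0, Y_obs = Y = 0.669 g VSS/g BOD₅.
Substrate removed = Q·(S₀ − S) = 16.7 m³/d × (215 − 5.38) g/m³ = 3.5×10^3 g/d = 3.501 kg/d.
Net biomass production P_X = Y_obs × Q·(S₀ − S) = 0.6690 × 3.501 = 2.342 kg VSS/d.

P_X ≈ 2.34 kg VSS/d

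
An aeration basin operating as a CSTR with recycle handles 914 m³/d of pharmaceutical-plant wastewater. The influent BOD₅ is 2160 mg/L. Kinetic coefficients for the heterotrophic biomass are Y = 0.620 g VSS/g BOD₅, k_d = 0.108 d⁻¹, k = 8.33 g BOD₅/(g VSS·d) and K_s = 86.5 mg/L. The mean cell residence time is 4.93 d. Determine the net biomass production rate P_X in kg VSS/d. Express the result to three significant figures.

P_X ≈ 797 kg VSS/d

From the Monod/SRT balance for a CMAS, S = K_s·(1+k_d θ_c)/[θ_c·(Y k − k_d) − 1] = 86.5 × (1 + 0.108 × 4.93) / [4.93 × (0.620 × 8.33 − 0.108) − 1] = 132.6 / 23.93 = 5.540 mg/L.
Correct the yield for decay: Y_obs = Y/(1 + k_d θ_c) = 0.620 / (1 + 0.108 × 4.93) = 0.620 / 1.532 = 0.4046.
Q·(S₀ − S) = 914 × (2160 − 5.54) × 10⁻³ = 1969 kg/d removed.
Biomass produced: P_X = Y_obs·Q·ΔS = 0.4046 × 1969 ≈ 796.7 kg VSS/d.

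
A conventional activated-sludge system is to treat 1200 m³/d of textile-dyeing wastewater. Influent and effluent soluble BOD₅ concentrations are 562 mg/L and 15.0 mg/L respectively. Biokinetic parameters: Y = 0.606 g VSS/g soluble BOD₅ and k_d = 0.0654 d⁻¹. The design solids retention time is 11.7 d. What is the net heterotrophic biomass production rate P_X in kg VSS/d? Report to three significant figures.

Observed yield with endogenous decay: Y_obs = Y / (1 + k_d·θ_c) = 0.606 / (1 + 0.0654 × 11.7) = 0.606 / 1.765 = 0.3433 g VSS/g soluble BOD₅.
Q·(S₀ − S) = 1200 × (562 − 15.0) × 10⁻³ = 656.4 kg/d removed.
Biomass produced: P_X = Y_obs·Q·ΔS = 0.3433 × 656.4 ≈ 225.3 kg VSS/d.

P_X ≈ 225 kg VSS/d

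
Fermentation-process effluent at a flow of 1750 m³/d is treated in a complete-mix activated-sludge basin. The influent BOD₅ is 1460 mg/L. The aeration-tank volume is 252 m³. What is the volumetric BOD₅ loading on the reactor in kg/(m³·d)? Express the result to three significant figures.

L_v = Q S₀ / V = 1750 × 1460 × 10⁻³ / 252.0 = 10.14 kg/(m³·d).

L_v ≈ 10.1 kg BOD₅/(m³·d)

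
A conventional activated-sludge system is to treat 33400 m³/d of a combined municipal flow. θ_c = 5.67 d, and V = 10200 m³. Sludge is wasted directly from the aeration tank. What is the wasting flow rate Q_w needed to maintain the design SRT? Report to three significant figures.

For wasting at MLVSS concentration, Q_w = V/θ_c = 10200/5.67 = 1799 m³/d.

Q_w ≈ 1800 m³/d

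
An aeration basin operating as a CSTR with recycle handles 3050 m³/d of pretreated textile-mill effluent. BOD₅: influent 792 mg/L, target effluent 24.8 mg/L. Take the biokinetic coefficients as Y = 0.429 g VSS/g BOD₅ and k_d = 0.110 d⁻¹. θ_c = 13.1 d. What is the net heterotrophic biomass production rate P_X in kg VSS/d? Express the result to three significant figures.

P_X ≈ 411 kg VSS/d

Y_obs = Y / (1 + k_d θ_c) = 0.429 / (1 + 0.110 × 13.1) = 0.429 / 2.441 = 0.1757.
Mass of BOD₅ removed per day: Q(S₀ − S) = 3050 × 767.2 g/m³ = 2340 kg/d.
Net biomass production P_X = Y_obs × Q·(S₀ − S) = 0.1757 × 2340 = 411.2 kg VSS/d.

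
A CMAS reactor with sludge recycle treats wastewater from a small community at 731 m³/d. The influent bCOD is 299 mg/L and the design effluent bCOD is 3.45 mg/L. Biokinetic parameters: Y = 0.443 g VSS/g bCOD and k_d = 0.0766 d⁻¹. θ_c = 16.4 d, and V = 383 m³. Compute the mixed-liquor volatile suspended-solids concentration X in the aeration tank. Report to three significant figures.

X ≈ 1820 mg/L

X = Y·Q·ΔS·θ_c / [V·(1 + k_d θ_c)] = 0.443 × 731 × (299 − 3.45) × 16.4 / [383 × (1 + 0.0766 × 16.4)] = 1816 mg/L.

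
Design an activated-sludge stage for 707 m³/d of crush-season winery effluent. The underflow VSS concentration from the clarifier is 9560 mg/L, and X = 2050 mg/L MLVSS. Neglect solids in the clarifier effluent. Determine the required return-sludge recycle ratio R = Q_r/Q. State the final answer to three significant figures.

R ≈ 0.273

R = Q_r/Q = X/(X_r − X) = 2050 / (9560 − 2050) = 0.2730.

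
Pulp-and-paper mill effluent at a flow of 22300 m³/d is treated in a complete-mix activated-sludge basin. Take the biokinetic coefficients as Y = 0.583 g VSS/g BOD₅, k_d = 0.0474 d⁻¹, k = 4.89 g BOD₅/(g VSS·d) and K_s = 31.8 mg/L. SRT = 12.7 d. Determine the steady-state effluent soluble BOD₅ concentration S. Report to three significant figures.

From the Monod/SRT balance for a CMAS, S = K_s·(1+k_d θ_c)/[θ_c·(Y k − k_d) − 1] = 31.8 × (1 + 0.0474 × 12.7) / [12.7 × (0.583 × 4.89 − 0.0474) − 1] = 50.94 / 34.60 = 1.472 mg/L.

S ≈ 1.47 mg/L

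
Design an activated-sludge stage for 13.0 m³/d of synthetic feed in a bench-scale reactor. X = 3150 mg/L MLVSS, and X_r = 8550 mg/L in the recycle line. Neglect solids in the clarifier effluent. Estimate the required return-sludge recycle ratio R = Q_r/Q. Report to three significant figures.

Mass balance around the secondary clarifier (neglecting effluent solids): R = X / (X_r − X) = 3150 / (8550 − 3150) = 0.5833.

R ≈ 0.583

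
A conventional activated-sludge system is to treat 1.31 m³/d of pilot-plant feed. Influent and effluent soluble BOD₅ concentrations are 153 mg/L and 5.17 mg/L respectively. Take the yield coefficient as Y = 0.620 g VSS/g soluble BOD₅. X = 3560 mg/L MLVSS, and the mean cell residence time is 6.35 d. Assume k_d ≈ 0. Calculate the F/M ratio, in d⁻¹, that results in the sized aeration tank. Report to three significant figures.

F/M ≈ 0.263 d⁻¹

Biomass mass balance (decay neglected): V·X = Y·Q·(S₀ − S)·θ_c, so V = 0.620 × 1.31 × (153 − 5.17) × 6.35 / 3560 = 0.2142 m³.
F/M = applied load / biomass = Q·S₀/(V·X) = 1.31 × 153 / (0.2142 × 3560) = 0.2629 d⁻¹.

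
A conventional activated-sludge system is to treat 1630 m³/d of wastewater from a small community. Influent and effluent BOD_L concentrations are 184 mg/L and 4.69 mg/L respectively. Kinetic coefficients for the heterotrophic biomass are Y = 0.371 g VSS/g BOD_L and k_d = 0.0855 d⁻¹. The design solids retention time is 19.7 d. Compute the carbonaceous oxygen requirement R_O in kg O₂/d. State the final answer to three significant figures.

Y_obs = Y / (1 + k_d θ_c) = 0.371 / (1 + 0.0855 × 19.7) = 0.371 / 2.684 = 0.1382.
Mass of BOD_L removed per day: Q(S₀ − S) = 1630 × 179.3 g/m³ = 292.3 kg/d.
Net sludge production P_X = 0.1382 × 292.3 = 40.39 kg VSS/d.
Carbonaceous O₂ demand = substrate oxidised − cell-mass equivalent = 292.3 − 1.42 × 40.39 = 234.9 kg O₂/d.

R_O ≈ 235 kg O₂/d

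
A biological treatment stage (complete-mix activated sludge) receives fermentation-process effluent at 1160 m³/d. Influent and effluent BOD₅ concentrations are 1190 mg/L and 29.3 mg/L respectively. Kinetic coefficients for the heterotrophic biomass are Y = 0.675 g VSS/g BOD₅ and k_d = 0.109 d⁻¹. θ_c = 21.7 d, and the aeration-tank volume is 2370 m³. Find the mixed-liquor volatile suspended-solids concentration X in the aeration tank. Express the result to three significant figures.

Solving the biomass balance for X: X = Y Q (S₀−S) θ_c / [V (1+k_d θ_c)] = 0.675 × 1160 × (1190 − 29.3) × 21.7 / [2370 × (1 + 0.109 × 21.7)] = 2473 mg/L.

X ≈ 2470 mg/L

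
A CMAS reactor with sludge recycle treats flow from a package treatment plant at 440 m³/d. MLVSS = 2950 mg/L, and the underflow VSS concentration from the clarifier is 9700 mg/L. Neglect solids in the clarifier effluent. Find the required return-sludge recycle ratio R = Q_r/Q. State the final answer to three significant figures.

R ≈ 0.437

Solids balance on the clarifier gives (1+R)X = R·X_r, so R = X/(X_r − X) = 2950 / (9700 − 2950) = 0.4370.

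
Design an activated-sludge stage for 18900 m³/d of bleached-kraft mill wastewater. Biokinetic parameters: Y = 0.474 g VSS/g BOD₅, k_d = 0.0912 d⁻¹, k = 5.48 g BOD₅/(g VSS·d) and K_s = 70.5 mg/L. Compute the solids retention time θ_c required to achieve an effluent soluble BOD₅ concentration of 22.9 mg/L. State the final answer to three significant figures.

From 1/θ_c = Y·k·S/(K_s + S) − k_d: Y·k·S/(K_s+S) = 0.474 × 5.48 × 22.9 / (70.5 + 22.9) = 0.6369 d⁻¹.
1/θ_c = 0.6369 − 0.0912 = 0.5457 d⁻¹, so θ_c = 1.833 d.

θ_c ≈ 1.83 d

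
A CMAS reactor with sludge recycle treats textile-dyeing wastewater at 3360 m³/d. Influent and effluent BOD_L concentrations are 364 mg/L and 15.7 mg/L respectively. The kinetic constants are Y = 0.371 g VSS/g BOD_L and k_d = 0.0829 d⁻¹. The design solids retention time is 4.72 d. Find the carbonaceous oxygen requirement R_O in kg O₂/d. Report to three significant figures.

R_O ≈ 727 kg O₂/d

The observed yield is Y_obs = Y/(1 + k_d·θ_c) = 0.371 / (1 + 0.0829 × 4.72) = 0.371 / 1.391 = 0.2667 g VSS per g BOD_L removed.
Q·(S₀ − S) = 3360 × (364 − 15.7) × 10⁻³ = 1170 kg/d removed.
P_X = Y_obs·Q·(S₀ − S) = 0.2667 × 1170 = 312.1 kg VSS/d.
R_O = Q·ΔS − 1.42 P_X = 1170 − 443.1 = 727.2 kg O₂/d.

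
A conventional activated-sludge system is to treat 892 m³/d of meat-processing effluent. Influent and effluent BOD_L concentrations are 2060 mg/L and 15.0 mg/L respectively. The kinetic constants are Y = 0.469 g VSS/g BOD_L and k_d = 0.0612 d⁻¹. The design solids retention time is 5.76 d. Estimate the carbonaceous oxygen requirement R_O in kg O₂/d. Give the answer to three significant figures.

Correct the yield for decay: Y_obs = Y/(1 + k_d θ_c) = 0.469 / (1 + 0.0612 × 5.76) = 0.469 / 1.353 = 0.3468.
ΔS = 2060 − 15.0 = 2045 mg/L, so the substrate removal rate is 892 × 2045/1000 = 1824 kg BOD_L/d.
P_X = Y_obs·Q·(S₀ − S) = 0.3468 × 1824 = 632.5 kg VSS/d.
R_O = Q·ΔS − 1.42 P_X = 1824 − 898.2 = 925.9 kg O₂/d.

R_O ≈ 926 kg O₂/d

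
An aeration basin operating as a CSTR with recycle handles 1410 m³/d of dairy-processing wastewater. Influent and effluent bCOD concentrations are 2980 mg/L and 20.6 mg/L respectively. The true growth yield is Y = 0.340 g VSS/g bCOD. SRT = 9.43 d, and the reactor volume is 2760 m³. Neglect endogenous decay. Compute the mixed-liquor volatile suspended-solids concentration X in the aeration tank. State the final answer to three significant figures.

X ≈ 4850 mg/L

From V·X = Y·Q·(S₀ − S)·θ_c (decay neglected): X = 0.340 × 1410 × (2980 − 20.6) × 9.43 / 2760 = 4847 mg/L.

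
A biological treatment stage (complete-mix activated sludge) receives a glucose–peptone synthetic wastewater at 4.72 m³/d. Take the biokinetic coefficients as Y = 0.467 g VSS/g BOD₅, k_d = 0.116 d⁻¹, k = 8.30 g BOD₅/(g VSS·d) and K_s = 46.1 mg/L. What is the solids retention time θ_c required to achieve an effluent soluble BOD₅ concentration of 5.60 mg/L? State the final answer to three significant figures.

θ_c ≈ 3.29 d

From 1/θ_c = Y·k·S/(K_s + S) − k_d: Y·k·S/(K_s+S) = 0.467 × 8.30 × 5.60 / (46.1 + 5.60) = 0.4198 d⁻¹.
1/θ_c = 0.4198 − 0.116 = 0.3038 d⁻¹, so θ_c = 3.291 d.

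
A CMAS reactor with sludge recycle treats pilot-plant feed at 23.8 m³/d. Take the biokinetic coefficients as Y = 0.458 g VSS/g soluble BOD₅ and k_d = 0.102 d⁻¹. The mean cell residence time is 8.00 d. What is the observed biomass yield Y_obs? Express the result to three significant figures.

Correct the yield for decay: Y_obs = Y/(1 + k_d θ_c) = 0.458 / (1 + 0.102 × 8.00) = 0.458 / 1.816 = 0.2522.

Y_obs ≈ 0.252 g VSS/g soluble BOD₅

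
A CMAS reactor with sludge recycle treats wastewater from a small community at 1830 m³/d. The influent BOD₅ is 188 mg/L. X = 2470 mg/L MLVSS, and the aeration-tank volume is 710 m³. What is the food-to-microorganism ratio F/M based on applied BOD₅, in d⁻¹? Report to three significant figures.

F/M ≈ 0.196 d⁻¹

F/M = applied load / biomass = Q·S₀/(V·X) = 1830 × 188 / (710.0 × 2470) = 0.1962 d⁻¹.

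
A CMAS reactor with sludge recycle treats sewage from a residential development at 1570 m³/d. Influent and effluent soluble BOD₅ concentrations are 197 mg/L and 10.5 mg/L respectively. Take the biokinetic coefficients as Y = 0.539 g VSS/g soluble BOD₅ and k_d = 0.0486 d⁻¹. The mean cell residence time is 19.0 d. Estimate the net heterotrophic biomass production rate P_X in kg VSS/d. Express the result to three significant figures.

Y_obs = Y / (1 + k_d θ_c) = 0.539 / (1 + 0.0486 × 19.0) = 0.539 / 1.923 = 0.2802.
Mass of soluble BOD₅ removed per day: Q(S₀ − S) = 1570 × 186.5 g/m³ = 292.8 kg/d.
Biomass produced: P_X = Y_obs·Q·ΔS = 0.2802 × 292.8 ≈ 82.05 kg VSS/d.

P_X ≈ 82.1 kg VSS/d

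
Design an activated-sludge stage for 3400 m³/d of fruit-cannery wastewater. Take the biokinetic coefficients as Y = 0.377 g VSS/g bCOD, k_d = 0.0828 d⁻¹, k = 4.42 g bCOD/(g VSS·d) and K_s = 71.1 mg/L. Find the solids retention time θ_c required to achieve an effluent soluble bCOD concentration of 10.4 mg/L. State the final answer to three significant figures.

Specific growth rate at S = 10.4 mg/L: μ = YkS/(K_s+S) = 0.377·4.42·10.4/(71.1+10.4) = 0.2126 d⁻¹.
θ_c = 1/(μ − k_d) = 1/(0.2126 − 0.0828) = 1/0.1298 = 7.702 d.

θ_c ≈ 7.70 d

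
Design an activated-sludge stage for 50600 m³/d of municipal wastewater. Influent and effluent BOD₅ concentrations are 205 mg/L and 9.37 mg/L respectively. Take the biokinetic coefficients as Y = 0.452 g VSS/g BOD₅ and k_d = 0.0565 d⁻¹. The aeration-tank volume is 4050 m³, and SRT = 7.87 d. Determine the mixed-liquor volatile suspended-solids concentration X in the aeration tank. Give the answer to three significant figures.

X ≈ 6020 mg/L

X = Y·Q·ΔS·θ_c / [V·(1 + k_d θ_c)] = 0.452 × 50600 × (205 − 9.37) × 7.87 / [4050 × (1 + 0.0565 × 7.87)] = 6018 mg/L.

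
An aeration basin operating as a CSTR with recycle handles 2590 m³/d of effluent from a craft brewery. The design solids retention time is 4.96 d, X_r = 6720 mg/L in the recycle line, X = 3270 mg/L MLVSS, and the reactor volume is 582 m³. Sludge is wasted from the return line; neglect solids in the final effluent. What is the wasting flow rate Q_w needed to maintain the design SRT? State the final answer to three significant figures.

Q_w ≈ 57.1 m³/d

Q_w = (V·X)/(θ_c X_r) = 582.0 × 3270 / (4.96 × 6720) = 57.10 m³/d.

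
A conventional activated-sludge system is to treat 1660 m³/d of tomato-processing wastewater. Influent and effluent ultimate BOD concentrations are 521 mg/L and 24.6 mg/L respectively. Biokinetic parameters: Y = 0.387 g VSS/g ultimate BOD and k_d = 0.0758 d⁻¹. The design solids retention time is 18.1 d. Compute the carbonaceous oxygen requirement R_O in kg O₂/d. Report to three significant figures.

R_O ≈ 633 kg O₂/d

The observed yield is Y_obs = Y/(1 + k_d·θ_c) = 0.387 / (1 + 0.0758 × 18.1) = 0.387 / 2.372 = 0.1632 g VSS per g ultimate BOD removed.
Q·(S₀ − S) = 1660 × (521 − 24.6) × 10⁻³ = 824.0 kg/d removed.
Net sludge production P_X = 0.1632 × 824.0 = 134.4 kg VSS/d.
Carbonaceous O₂ demand = substrate oxidised − cell-mass equivalent = 824.0 − 1.42 × 134.4 = 633.1 kg O₂/d.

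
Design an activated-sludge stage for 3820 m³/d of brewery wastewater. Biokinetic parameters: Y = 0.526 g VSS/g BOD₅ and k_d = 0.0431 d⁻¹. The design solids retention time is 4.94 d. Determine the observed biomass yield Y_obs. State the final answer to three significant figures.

Correct the yield for decay: Y_obs = Y/(1 + k_d θ_c) = 0.526 / (1 + 0.0431 × 4.94) = 0.526 / 1.213 = 0.4337.

Y_obs ≈ 0.434 g VSS/g BOD₅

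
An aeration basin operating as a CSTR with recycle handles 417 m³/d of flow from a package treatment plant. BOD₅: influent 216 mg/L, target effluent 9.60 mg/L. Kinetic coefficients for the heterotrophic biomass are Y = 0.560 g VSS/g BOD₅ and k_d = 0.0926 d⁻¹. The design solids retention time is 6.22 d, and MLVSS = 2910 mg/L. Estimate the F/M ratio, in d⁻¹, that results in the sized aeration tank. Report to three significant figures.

Steady-state biomass mass balance: V·X·(1 + k_d·θ_c) = Y·Q·(S₀ − S)·θ_c, so V = 0.560 × 417 × (216 − 9.60) × 6.22 / [2910 × (1 + 0.0926 × 6.22)] = 3×10^5 / 4586 = 65.37 m³.
F/M = applied load / biomass = Q·S₀/(V·X) = 417 × 216 / (65.37 × 2910) = 0.4735 d⁻¹.

F/M ≈ 0.473 d⁻¹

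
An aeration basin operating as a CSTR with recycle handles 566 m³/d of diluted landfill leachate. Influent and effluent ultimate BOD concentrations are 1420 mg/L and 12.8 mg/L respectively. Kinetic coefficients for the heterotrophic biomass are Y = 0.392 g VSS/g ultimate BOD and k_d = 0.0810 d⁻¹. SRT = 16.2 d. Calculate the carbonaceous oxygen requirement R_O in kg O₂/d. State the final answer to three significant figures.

Observed yield with endogenous decay: Y_obs = Y / (1 + k_d·θ_c) = 0.392 / (1 + 0.0810 × 16.2) = 0.392 / 2.312 = 0.1695 g VSS/g ultimate BOD.
Substrate removed = Q·(S₀ − S) = 566 m³/d × (1420 − 12.8) g/m³ = 7.96×10^5 g/d = 796.5 kg/d.
Biomass synthesised: P_X = Y_obs × 796.5 = 135.0 kg VSS/d.
R_O = Q·ΔS − 1.42 P_X = 796.5 − 191.7 = 604.7 kg O₂/d.

R_O ≈ 605 kg O₂/d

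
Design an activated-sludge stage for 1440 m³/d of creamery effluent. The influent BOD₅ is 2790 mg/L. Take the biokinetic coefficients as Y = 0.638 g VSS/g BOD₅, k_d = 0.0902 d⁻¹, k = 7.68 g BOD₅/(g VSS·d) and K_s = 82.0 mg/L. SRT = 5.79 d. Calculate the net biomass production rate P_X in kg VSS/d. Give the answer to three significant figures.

From the Monod/SRT balance for a CMAS, S = K_s·(1+k_d θ_c)/[θ_c·(Y k − k_d) − 1] = 82.0 × (1 + 0.0902 × 5.79) / [5.79 × (0.638 × 7.68 − 0.0902) − 1] = 124.8 / 26.85 = 4.649 mg/L.
Observed yield with endogenous decay: Y_obs = Y / (1 + k_d·θ_c) = 0.638 / (1 + 0.0902 × 5.79) = 0.638 / 1.522 = 0.4191 g VSS/g BOD₅.
ΔS = 2790 − 4.65 = 2785 mg/L, so the substrate removal rate is 1440 × 2785/1000 = 4011 kg BOD₅/d.
Biomass produced: P_X = Y_obs·Q·ΔS = 0.4191 × 4011 ≈ 1681 kg VSS/d.

P_X ≈ 1680 kg VSS/d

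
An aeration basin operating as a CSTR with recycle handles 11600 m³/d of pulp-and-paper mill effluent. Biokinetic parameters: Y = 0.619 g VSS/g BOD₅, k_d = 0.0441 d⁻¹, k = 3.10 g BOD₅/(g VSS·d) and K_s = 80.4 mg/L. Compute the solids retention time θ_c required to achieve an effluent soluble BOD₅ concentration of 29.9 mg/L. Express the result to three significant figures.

θ_c ≈ 2.10 d

From 1/θ_c = Y·k·S/(K_s + S) − k_d: Y·k·S/(K_s+S) = 0.619 × 3.10 × 29.9 / (80.4 + 29.9) = 0.5202 d⁻¹.
Then 1/θ_c = μ − k_d = 0.5202 − 0.0441 = 0.4761 d⁻¹, giving θ_c = 2.101 d.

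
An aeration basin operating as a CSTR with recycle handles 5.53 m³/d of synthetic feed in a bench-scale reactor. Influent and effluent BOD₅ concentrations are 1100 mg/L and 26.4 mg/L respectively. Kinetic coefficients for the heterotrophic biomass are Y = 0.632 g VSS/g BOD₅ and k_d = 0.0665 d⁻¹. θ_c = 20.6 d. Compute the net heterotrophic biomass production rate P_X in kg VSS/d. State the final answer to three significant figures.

The observed yield is Y_obs = Y/(1 + k_d·θ_c) = 0.632 / (1 + 0.0665 × 20.6) = 0.632 / 2.370 = 0.2667 g VSS per g BOD₅ removed.
Mass of BOD₅ removed per day: Q(S₀ − S) = 5.53 × 1074 g/m³ = 5.937 kg/d.
Biomass produced: P_X = Y_obs·Q·ΔS = 0.2667 × 5.937 ≈ 1.583 kg VSS/d.

P_X ≈ 1.58 kg VSS/d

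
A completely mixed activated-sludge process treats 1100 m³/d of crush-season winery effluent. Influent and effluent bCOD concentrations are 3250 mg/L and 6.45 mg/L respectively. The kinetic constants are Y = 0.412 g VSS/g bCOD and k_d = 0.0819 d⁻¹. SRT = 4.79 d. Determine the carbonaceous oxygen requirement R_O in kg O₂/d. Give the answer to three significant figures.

R_O ≈ 2070 kg O₂/d

Observed yield with endogenous decay: Y_obs = Y / (1 + k_d·θ_c) = 0.412 / (1 + 0.0819 × 4.79) = 0.412 / 1.392 = 0.2959 g VSS/g bCOD.
Q·(S₀ − S) = 1100 × (3250 − 6.45) × 10⁻³ = 3568 kg/d removed.
Net sludge production P_X = 0.2959 × 3568 = 1056 kg VSS/d.
Carbonaceous O₂ demand = substrate oxidised − cell-mass equivalent = 3568 − 1.42 × 1056 = 2069 kg O₂/d.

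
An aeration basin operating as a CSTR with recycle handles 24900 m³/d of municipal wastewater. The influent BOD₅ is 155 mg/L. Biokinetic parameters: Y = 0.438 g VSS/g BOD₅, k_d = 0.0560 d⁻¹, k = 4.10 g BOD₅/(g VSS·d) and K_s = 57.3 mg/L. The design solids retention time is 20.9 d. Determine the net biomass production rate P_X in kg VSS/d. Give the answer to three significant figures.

P_X ≈ 761 kg VSS/d

From the Monod/SRT balance for a CMAS, S = K_s·(1+k_d θ_c)/[θ_c·(Y k − k_d) − 1] = 57.3 × (1 + 0.0560 × 20.9) / [20.9 × (0.438 × 4.10 − 0.0560) − 1] = 124.4 / 35.36 = 3.517 mg/L.
Correct the yield for decay: Y_obs = Y/(1 + k_d θ_c) = 0.438 / (1 + 0.0560 × 20.9) = 0.438 / 2.170 = 0.2018.
ΔS = 155 − 3.52 = 151.5 mg/L, so the substrate removal rate is 24900 × 151.5/1000 = 3772 kg BOD₅/d.
Net biomass production P_X = Y_obs × Q·(S₀ − S) = 0.2018 × 3772 = 761.2 kg VSS/d.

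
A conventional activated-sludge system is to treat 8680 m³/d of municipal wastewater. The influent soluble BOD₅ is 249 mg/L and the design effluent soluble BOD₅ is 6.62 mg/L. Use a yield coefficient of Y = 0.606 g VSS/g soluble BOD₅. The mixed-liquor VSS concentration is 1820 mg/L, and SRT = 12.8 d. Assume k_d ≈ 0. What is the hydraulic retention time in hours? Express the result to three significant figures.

τ ≈ 24.8 h

With k_d = 0 the design equation reduces to V = Y Q (S₀−S) θ_c / X = 0.606 × 8680 × (249 − 6.62) × 12.8 / 1820 = 8967 m³.
τ = V/Q = 8967/8680 = 1.033 d, or 24.79 h.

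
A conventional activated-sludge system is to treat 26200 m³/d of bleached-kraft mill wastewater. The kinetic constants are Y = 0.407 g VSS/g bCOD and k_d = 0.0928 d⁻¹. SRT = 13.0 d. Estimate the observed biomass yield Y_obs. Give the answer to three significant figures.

Y_obs ≈ 0.184 g VSS/g bCOD

The observed yield is Y_obs = Y/(1 + k_d·θ_c) = 0.407 / (1 + 0.0928 × 13.0) = 0.407 / 2.206 = 0.1845 g VSS per g bCOD removed.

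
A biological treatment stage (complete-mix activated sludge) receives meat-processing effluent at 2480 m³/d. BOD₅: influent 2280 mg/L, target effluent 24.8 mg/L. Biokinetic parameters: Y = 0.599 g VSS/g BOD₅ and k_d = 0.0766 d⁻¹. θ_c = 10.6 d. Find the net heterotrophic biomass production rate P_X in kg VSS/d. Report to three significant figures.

P_X ≈ 1850 kg VSS/d

The observed yield is Y_obs = Y/(1 + k_d·θ_c) = 0.599 / (1 + 0.0766 × 10.6) = 0.599 / 1.812 = 0.3306 g VSS per g BOD₅ removed.
Q·(S₀ − S) = 2480 × (2280 − 24.8) × 10⁻³ = 5593 kg/d removed.
Net biomass production P_X = Y_obs × Q·(S₀ − S) = 0.3306 × 5593 = 1849 kg VSS/d.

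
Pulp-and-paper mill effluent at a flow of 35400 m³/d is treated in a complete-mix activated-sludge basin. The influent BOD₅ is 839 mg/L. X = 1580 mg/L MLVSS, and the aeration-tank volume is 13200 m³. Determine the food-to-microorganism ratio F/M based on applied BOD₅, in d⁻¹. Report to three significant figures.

F/M = Q·S₀ / (V·X) = 35400 × 839 / (13200 × 1580) = 1.424 g BOD₅·(g VSS·d)⁻¹.

F/M ≈ 1.42 d⁻¹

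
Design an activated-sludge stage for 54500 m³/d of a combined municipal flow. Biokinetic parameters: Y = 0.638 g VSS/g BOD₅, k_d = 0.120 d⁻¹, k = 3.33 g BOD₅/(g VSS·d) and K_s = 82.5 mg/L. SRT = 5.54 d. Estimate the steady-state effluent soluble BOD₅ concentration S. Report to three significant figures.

S ≈ 13.6 mg/L

Effluent substrate depends only on kinetics and SRT: S = K_s(1 + k_d θ_c) / [θ_c(Yk − k_d) − 1] = 82.5 × (1 + 0.120 × 5.54) / [5.54 × (0.638 × 3.33 − 0.120) − 1] = 137.3 / 10.11 = 13.59 mg/L.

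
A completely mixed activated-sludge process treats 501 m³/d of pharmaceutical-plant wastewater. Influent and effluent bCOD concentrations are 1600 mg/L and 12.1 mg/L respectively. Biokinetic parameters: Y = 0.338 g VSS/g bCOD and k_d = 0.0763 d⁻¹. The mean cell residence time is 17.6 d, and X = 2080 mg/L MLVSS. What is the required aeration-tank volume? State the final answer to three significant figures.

V ≈ 971 m³

Rearranging the biomass balance for a CMAS with decay, V = Y·Q·ΔS·θ_c / [X·(1+k_d θ_c)] = 0.338 × 501 × (1600 − 12.1) × 17.6 / [2080 × (1 + 0.0763 × 17.6)] = 4.73×10^6 / 4873 = 971.1 m³.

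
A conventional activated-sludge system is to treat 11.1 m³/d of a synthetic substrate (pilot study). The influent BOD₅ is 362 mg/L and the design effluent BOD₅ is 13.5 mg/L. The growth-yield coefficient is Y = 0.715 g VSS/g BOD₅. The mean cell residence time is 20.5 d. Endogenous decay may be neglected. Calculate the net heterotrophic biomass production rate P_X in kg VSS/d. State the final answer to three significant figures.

With endogenous decay neglected, the observed yield equals the true yield: Y_obs = Y = 0.715 g VSS/g BOD₅.
Mass of BOD₅ removed per day: Q(S₀ − S) = 11.1 × 348.5 g/m³ = 3.868 kg/d.
So the net sludge growth is P_X = 0.7150 × 3.868 = 2.766 kg VSS/d.

P_X ≈ 2.77 kg VSS/d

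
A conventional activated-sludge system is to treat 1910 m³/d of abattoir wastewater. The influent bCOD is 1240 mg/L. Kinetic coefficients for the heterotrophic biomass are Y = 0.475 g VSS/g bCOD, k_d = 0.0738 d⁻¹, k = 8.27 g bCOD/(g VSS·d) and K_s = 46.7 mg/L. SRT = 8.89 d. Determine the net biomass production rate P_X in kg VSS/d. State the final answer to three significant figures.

For a completely mixed reactor with recycle the Lawrence–McCarty relation gives S = K_s·(1 + k_d·θ_c) / [θ_c·(Y·k − k_d) − 1] = 46.7 × (1 + 0.0738 × 8.89) / [8.89 × (0.475 × 8.27 − 0.0738) − 1] = 77.34 / 33.27 = 2.325 mg/L.
Correct the yield for decay: Y_obs = Y/(1 + k_d θ_c) = 0.475 / (1 + 0.0738 × 8.89) = 0.475 / 1.656 = 0.2868.
Q·(S₀ − S) = 1910 × (1240 − 2.32) × 10⁻³ = 2364 kg/d removed.
So the net sludge growth is P_X = 0.2868 × 2364 = 678.0 kg VSS/d.

P_X ≈ 678 kg VSS/d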